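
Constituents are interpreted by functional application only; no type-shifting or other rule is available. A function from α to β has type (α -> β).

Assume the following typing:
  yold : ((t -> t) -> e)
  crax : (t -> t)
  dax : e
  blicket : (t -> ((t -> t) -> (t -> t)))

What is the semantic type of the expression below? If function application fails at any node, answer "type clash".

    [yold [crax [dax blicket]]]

[dax blicket]: e and (t -> ((t -> t) -> (t -> t))) cannot combine by function application — type clash.

type clash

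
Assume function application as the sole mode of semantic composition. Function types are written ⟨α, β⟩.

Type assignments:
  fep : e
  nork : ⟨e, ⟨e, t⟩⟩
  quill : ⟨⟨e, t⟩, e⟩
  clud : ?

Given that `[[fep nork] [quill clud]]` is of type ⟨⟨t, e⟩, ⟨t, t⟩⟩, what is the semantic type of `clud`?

For [[fep nork] [quill clud]] to have type ⟨⟨t, e⟩, ⟨t, t⟩⟩ with [fep nork] of type ⟨e, t⟩, [quill clud] must be the function: [quill clud] : ⟨⟨e, t⟩, ⟨⟨t, e⟩, ⟨t, t⟩⟩⟩.
For [quill clud] to have type ⟨⟨e, t⟩, ⟨⟨t, e⟩, ⟨t, t⟩⟩⟩ with quill of type ⟨⟨e, t⟩, e⟩, clud must be the function: clud : ⟨⟨⟨e, t⟩, e⟩, ⟨⟨e, t⟩, ⟨⟨t, e⟩, ⟨t, t⟩⟩⟩⟩.

⟨⟨⟨e, t⟩, e⟩, ⟨⟨e, t⟩, ⟨⟨t, e⟩, ⟨t, t⟩⟩⟩⟩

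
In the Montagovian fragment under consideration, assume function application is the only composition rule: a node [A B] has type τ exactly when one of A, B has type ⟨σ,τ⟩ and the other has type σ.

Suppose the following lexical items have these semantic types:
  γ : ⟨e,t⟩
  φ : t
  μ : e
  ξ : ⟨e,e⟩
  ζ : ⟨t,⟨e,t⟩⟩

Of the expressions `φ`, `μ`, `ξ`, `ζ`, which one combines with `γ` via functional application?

φ : t — no; γ wants e, and φ wants nothing (atomic).
μ — combines: γ : ⟨e,t⟩ takes μ : e as argument, giving t.
ξ : ⟨e,e⟩ — no; γ wants e, and ξ wants e.
ζ : ⟨t,⟨e,t⟩⟩ — no; γ wants e, and ζ wants t.

μ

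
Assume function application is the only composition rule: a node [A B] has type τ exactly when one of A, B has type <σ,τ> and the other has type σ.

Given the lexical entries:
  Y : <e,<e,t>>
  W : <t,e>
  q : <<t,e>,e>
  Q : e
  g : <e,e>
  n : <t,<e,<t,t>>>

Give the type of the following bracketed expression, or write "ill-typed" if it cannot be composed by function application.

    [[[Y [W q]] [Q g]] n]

<e,<t,t>>

[W q] — q of type <<t,e>,e> combines with W of type <t,e>: type e.
[Y [W q]] — Y of type <e,<e,t>> combines with [W q] of type e: type <e,t>.
[Q g] — g of type <e,e> combines with Q of type e: type e.
[[Y [W q]] [Q g]] — [Y [W q]] of type <e,t> combines with [Q g] of type e: type t.
[[[Y [W q]] [Q g]] n] — n of type <t,<e,<t,t>>> combines with [[Y [W q]] [Q g]] of type t: type <e,<t,t>>.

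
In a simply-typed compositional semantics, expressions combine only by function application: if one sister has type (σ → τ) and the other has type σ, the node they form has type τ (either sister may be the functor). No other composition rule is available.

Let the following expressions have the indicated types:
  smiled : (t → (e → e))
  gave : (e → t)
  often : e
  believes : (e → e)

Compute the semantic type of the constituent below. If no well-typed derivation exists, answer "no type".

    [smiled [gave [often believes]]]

(e → e)

[often believes]: (e → e) applied to e yields e.
[gave [often believes]]: (e → t) applied to e yields t.
[smiled [gave [often believes]]]: (t → (e → e)) applied to t yields (e → e).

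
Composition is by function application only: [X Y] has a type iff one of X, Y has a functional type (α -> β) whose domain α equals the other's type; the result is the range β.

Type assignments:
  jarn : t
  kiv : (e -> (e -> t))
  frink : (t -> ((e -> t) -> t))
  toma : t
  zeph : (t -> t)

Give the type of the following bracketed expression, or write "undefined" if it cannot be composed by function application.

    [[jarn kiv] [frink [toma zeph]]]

undefined

At [jarn kiv]: neither t nor (e -> (e -> t)) can take the other as argument; the node is ill-typed.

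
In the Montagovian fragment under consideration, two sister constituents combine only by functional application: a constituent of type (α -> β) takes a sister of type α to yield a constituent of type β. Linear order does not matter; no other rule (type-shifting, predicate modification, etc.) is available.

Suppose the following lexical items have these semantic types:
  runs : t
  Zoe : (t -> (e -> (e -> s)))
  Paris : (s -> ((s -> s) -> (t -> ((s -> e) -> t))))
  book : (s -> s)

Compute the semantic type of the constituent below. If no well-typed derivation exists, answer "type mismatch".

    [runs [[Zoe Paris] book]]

type mismatch

At [Zoe Paris]: neither (t -> (e -> (e -> s))) nor (s -> ((s -> s) -> (t -> ((s -> e) -> t)))) can take the other as argument; the node is ill-typed.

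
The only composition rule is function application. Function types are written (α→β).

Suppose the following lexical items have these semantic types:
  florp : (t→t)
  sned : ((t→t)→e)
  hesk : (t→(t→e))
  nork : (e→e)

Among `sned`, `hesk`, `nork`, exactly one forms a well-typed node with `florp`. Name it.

sned — combines: sned : ((t→t)→e) takes florp : (t→t) as argument, giving e.
hesk : (t→(t→e)) — does not combine with florp.
nork : (e→e) — does not combine with florp.

sned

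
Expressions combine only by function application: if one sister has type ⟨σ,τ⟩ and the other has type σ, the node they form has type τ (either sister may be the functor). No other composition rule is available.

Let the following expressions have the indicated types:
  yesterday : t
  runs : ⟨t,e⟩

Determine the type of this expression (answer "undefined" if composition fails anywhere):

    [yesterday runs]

e

[yesterday runs]: functor runs : ⟨t,e⟩, argument yesterday : t; result e.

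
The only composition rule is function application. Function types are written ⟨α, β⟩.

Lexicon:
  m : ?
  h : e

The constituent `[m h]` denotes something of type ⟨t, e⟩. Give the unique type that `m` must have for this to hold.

[m h] must have type ⟨t, e⟩. The sister h has type e; that is not a function onto ⟨t, e⟩, so m must be the functor, of type ⟨e, ⟨t, e⟩⟩.

⟨e, ⟨t, e⟩⟩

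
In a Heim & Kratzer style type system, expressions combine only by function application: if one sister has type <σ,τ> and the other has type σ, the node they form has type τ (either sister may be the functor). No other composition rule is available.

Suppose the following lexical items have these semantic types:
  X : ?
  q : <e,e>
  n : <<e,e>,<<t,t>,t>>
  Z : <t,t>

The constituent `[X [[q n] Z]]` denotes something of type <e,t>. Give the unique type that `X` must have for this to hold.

<t,<e,t>>

At [X [[q n] Z]] (required: <e,t>): [[q n] Z] is t, which is not a function with range <e,t>; hence X is the functor — type <t,<e,t>>.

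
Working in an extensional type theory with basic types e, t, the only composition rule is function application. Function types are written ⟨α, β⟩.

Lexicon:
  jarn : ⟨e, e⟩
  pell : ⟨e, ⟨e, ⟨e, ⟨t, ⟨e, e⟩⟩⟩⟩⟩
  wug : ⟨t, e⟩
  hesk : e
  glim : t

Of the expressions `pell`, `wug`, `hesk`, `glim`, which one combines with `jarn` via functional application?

pell : ⟨e, ⟨e, ⟨e, ⟨t, ⟨e, e⟩⟩⟩⟩⟩ — does not combine with jarn.
wug : ⟨t, e⟩ — does not combine with jarn.
hesk — combines: jarn : ⟨e, e⟩ takes hesk : e as argument, giving e.
glim : t — does not combine with jarn.

hesk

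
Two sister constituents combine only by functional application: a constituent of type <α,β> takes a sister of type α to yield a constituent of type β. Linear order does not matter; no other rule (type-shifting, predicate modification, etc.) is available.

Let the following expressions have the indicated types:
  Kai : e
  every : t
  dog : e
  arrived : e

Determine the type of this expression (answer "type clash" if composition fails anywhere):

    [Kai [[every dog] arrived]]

type clash

[every dog]: t and e cannot combine by function application — type clash.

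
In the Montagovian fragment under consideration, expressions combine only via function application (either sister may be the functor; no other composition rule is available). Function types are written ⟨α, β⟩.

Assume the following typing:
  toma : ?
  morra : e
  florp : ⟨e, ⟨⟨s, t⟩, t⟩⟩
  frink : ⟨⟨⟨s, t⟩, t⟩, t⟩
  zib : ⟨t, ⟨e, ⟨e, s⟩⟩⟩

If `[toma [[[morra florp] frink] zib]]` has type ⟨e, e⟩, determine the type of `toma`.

⟨⟨e, ⟨e, s⟩⟩, ⟨e, e⟩⟩

[toma [[[morra florp] frink] zib]] is required to be ⟨e, e⟩. [[[morra florp] frink] zib] : ⟨e, ⟨e, s⟩⟩ cannot yield ⟨e, e⟩ as functor, so toma : ⟨⟨e, ⟨e, s⟩⟩, ⟨e, e⟩⟩.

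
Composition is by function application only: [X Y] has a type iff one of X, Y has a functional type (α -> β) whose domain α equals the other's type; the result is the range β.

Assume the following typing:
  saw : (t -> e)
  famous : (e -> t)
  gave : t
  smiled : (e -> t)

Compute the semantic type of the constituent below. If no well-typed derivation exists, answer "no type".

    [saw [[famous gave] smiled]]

no type

At [famous gave]: neither (e -> t) nor t can take the other as argument; the node is ill-typed.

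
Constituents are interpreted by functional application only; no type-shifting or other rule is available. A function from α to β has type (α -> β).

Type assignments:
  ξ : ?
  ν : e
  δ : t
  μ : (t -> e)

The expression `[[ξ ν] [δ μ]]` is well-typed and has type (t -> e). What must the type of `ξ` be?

(e -> (e -> (t -> e)))

For [[ξ ν] [δ μ]] to have type (t -> e) with [δ μ] of type e, [ξ ν] must be the function: [ξ ν] : (e -> (t -> e)).
For [ξ ν] to have type (e -> (t -> e)) with ν of type e, ξ must be the function: ξ : (e -> (e -> (t -> e))).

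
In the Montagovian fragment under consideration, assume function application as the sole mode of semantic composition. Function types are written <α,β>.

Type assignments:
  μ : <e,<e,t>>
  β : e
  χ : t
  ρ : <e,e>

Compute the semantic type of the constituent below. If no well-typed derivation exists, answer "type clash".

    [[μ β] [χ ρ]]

[μ β]: <e,<e,t>> applied to e yields <e,t>.
At [χ ρ]: neither t nor <e,e> can take the other as argument; the node is ill-typed.

type clash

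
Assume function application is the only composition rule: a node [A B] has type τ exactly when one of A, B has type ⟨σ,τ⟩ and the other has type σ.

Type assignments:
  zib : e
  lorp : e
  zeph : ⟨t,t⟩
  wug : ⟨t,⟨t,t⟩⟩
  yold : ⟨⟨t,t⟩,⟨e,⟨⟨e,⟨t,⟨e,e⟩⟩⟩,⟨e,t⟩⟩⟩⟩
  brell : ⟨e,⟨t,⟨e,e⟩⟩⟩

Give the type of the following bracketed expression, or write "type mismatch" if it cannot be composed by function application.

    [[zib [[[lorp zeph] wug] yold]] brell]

At [lorp zeph]: neither e nor ⟨t,t⟩ can take the other as argument; the node is ill-typed.

type mismatch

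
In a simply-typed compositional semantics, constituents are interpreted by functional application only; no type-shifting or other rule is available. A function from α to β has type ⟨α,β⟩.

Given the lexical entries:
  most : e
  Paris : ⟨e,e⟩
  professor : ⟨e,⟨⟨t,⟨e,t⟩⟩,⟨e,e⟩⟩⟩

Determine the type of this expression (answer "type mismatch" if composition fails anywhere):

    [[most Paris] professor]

[most Paris]: ⟨e,e⟩ applied to e yields e.
[[most Paris] professor]: ⟨e,⟨⟨t,⟨e,t⟩⟩,⟨e,e⟩⟩⟩ applied to e yields ⟨⟨t,⟨e,t⟩⟩,⟨e,e⟩⟩.

⟨⟨t,⟨e,t⟩⟩,⟨e,e⟩⟩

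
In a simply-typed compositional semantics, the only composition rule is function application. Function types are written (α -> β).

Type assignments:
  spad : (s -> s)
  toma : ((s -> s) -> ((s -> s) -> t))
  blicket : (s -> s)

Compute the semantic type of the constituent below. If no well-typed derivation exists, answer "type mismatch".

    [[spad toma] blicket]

At [spad toma], toma : ((s -> s) -> ((s -> s) -> t)) takes spad : (s -> s), giving ((s -> s) -> t).
At [[spad toma] blicket], [spad toma] : ((s -> s) -> t) takes blicket : (s -> s), giving t.

t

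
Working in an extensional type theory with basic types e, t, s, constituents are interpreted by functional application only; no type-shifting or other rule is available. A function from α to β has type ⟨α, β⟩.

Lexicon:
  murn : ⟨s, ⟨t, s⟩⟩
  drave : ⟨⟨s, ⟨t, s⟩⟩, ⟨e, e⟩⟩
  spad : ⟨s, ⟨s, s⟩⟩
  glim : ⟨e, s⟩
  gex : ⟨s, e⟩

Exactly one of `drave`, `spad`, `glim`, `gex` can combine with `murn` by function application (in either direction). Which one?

drave — combines: drave : ⟨⟨s, ⟨t, s⟩⟩, ⟨e, e⟩⟩ takes murn : ⟨s, ⟨t, s⟩⟩ as argument, giving ⟨e, e⟩.
spad : ⟨s, ⟨s, s⟩⟩ — does not combine with murn.
glim : ⟨e, s⟩ — does not combine with murn.
gex : ⟨s, e⟩ — does not combine with murn.

drave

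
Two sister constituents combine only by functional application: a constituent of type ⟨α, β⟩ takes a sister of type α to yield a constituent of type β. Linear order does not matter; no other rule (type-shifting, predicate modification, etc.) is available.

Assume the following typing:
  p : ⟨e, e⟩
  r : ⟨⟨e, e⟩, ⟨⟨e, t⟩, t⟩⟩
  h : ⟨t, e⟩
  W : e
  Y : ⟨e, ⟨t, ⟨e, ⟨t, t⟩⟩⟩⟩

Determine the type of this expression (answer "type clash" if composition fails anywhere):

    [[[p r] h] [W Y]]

type clash

[p r]: ⟨⟨e, e⟩, ⟨⟨e, t⟩, t⟩⟩ applied to ⟨e, e⟩ yields ⟨⟨e, t⟩, t⟩.
At [[p r] h]: neither ⟨⟨e, t⟩, t⟩ nor ⟨t, e⟩ can take the other as argument; the node is ill-typed.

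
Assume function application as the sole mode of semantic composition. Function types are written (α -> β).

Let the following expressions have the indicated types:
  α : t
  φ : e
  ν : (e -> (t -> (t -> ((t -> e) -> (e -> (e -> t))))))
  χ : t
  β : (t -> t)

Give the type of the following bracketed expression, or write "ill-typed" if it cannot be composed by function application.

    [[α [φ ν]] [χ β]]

[φ ν]: ν is (e -> (t -> (t -> ((t -> e) -> (e -> (e -> t)))))), φ is e; result (t -> (t -> ((t -> e) -> (e -> (e -> t))))).
[α [φ ν]]: [φ ν] is (t -> (t -> ((t -> e) -> (e -> (e -> t))))), α is t; result (t -> ((t -> e) -> (e -> (e -> t)))).
[χ β]: β is (t -> t), χ is t; result t.
[[α [φ ν]] [χ β]]: [α [φ ν]] is (t -> ((t -> e) -> (e -> (e -> t)))), [χ β] is t; result ((t -> e) -> (e -> (e -> t))).

((t -> e) -> (e -> (e -> t)))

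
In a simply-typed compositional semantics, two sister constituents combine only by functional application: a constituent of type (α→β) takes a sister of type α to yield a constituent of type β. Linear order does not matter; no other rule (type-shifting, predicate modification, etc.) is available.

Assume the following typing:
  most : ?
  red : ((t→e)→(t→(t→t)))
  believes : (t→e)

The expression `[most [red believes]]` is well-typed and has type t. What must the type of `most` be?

For [most [red believes]] to have type t with [red believes] of type (t→(t→t)), most must be the function: most : ((t→(t→t))→t).

((t→(t→t))→t)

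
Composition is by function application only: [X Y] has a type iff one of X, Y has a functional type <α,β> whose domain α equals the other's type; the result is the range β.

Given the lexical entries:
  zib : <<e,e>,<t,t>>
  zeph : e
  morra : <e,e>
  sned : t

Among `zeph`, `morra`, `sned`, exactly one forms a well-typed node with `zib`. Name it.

zeph : e — zib needs <e,e>; zeph needs nothing (atomic); neither fits.
morra — combines: zib : <<e,e>,<t,t>> takes morra : <e,e> as argument, giving <t,t>.
sned : t — zib needs <e,e>; sned needs nothing (atomic); neither fits.

morra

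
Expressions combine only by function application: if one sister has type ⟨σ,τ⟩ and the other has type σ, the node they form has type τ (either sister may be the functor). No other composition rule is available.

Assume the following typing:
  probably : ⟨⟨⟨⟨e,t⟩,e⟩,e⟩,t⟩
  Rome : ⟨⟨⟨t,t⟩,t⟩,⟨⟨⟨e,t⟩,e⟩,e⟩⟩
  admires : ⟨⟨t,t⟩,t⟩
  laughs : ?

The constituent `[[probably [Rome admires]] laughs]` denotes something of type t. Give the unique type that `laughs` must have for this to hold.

⟨t,t⟩

For [[probably [Rome admires]] laughs] to have type t with [probably [Rome admires]] of type t, laughs must be the function: laughs : ⟨t,t⟩.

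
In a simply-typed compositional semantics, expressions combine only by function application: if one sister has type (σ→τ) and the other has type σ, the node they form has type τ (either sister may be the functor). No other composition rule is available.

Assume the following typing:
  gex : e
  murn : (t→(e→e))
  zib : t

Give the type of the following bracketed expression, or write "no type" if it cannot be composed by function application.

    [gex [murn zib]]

e

[murn zib]: functor murn : (t→(e→e)), argument zib : t; result (e→e).
[gex [murn zib]]: functor [murn zib] : (e→e), argument gex : e; result e.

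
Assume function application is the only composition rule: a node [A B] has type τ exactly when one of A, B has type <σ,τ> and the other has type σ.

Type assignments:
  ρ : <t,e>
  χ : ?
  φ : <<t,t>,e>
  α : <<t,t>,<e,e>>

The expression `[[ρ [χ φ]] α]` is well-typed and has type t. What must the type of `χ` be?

[[ρ [χ φ]] α] is required to be t. α : <<t,t>,<e,e>> cannot yield t as functor, so [ρ [χ φ]] : <<<t,t>,<e,e>>,t>.
[ρ [χ φ]] is required to be <<<t,t>,<e,e>>,t>. ρ : <t,e> cannot yield <<<t,t>,<e,e>>,t> as functor, so [χ φ] : <<t,e>,<<<t,t>,<e,e>>,t>>.
[χ φ] is required to be <<t,e>,<<<t,t>,<e,e>>,t>>. φ : <<t,t>,e> cannot yield <<t,e>,<<<t,t>,<e,e>>,t>> as functor, so χ : <<<t,t>,e>,<<t,e>,<<<t,t>,<e,e>>,t>>>.

<<<t,t>,e>,<<t,e>,<<<t,t>,<e,e>>,t>>>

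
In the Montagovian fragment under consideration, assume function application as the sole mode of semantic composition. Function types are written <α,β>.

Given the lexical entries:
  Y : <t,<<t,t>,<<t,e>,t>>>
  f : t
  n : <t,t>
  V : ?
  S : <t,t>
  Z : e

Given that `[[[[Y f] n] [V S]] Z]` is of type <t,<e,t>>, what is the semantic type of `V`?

At [[[[Y f] n] [V S]] Z] (required: <t,<e,t>>): Z is e, which is not a function with range <t,<e,t>>; hence [[[Y f] n] [V S]] is the functor — type <e,<t,<e,t>>>.
At [[[Y f] n] [V S]] (required: <e,<t,<e,t>>>): [[Y f] n] is <<t,e>,t>, which is not a function with range <e,<t,<e,t>>>; hence [V S] is the functor — type <<<t,e>,t>,<e,<t,<e,t>>>>.
At [V S] (required: <<<t,e>,t>,<e,<t,<e,t>>>>): S is <t,t>, which is not a function with range <<<t,e>,t>,<e,<t,<e,t>>>>; hence V is the functor — type <<t,t>,<<<t,e>,t>,<e,<t,<e,t>>>>>.

<<t,t>,<<<t,e>,t>,<e,<t,<e,t>>>>>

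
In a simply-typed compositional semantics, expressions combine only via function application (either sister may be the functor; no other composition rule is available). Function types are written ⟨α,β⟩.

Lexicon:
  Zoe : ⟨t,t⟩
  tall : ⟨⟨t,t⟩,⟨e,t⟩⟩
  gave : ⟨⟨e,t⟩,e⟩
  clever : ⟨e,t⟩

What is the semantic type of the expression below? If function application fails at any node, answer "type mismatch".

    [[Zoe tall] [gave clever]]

t

At [Zoe tall], tall : ⟨⟨t,t⟩,⟨e,t⟩⟩ takes Zoe : ⟨t,t⟩, giving ⟨e,t⟩.
At [gave clever], gave : ⟨⟨e,t⟩,e⟩ takes clever : ⟨e,t⟩, giving e.
At [[Zoe tall] [gave clever]], [Zoe tall] : ⟨e,t⟩ takes [gave clever] : e, giving t.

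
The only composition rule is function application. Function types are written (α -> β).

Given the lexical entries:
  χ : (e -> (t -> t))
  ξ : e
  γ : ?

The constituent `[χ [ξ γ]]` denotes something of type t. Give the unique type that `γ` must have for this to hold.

At [χ [ξ γ]] (required: t): χ is (e -> (t -> t)), which is not a function with range t; hence [ξ γ] is the functor — type ((e -> (t -> t)) -> t).
At [ξ γ] (required: ((e -> (t -> t)) -> t)): ξ is e, which is not a function with range ((e -> (t -> t)) -> t); hence γ is the functor — type (e -> ((e -> (t -> t)) -> t)).

(e -> ((e -> (t -> t)) -> t))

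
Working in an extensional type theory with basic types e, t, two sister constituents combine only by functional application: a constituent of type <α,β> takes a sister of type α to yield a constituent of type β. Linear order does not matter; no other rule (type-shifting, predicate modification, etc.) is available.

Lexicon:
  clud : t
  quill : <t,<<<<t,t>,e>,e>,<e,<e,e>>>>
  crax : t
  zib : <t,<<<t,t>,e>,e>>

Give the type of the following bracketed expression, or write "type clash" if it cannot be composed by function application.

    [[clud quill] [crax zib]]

[clud quill]: functor quill : <t,<<<<t,t>,e>,e>,<e,<e,e>>>>, argument clud : t; result <<<<t,t>,e>,e>,<e,<e,e>>>.
[crax zib]: functor zib : <t,<<<t,t>,e>,e>>, argument crax : t; result <<<t,t>,e>,e>.
[[clud quill] [crax zib]]: functor [clud quill] : <<<<t,t>,e>,e>,<e,<e,e>>>, argument [crax zib] : <<<t,t>,e>,e>; result <e,<e,e>>.

<e,<e,e>>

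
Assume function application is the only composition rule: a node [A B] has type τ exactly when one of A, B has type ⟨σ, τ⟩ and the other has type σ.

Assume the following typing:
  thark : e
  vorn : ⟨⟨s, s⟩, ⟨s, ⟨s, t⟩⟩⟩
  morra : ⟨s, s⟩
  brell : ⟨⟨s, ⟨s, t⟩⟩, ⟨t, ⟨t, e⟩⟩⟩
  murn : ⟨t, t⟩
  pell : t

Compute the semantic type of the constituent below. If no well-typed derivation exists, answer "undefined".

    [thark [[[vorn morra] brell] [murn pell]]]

undefined

[vorn morra]: vorn is ⟨⟨s, s⟩, ⟨s, ⟨s, t⟩⟩⟩, morra is ⟨s, s⟩; result ⟨s, ⟨s, t⟩⟩.
[[vorn morra] brell]: brell is ⟨⟨s, ⟨s, t⟩⟩, ⟨t, ⟨t, e⟩⟩⟩, [vorn morra] is ⟨s, ⟨s, t⟩⟩; result ⟨t, ⟨t, e⟩⟩.
[murn pell]: murn is ⟨t, t⟩, pell is t; result t.
[[[vorn morra] brell] [murn pell]]: [[vorn morra] brell] is ⟨t, ⟨t, e⟩⟩, [murn pell] is t; result ⟨t, e⟩.
[thark [[[vorn morra] brell] [murn pell]]]: e with ⟨t, e⟩ — neither is a function whose domain matches the other; composition fails here.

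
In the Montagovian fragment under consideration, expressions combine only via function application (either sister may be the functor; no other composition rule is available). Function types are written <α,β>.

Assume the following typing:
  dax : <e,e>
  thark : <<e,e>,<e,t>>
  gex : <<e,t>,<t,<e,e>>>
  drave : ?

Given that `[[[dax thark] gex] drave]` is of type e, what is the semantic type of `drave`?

<<t,<e,e>>,e>

For [[[dax thark] gex] drave] to have type e with [[dax thark] gex] of type <t,<e,e>>, drave must be the function: drave : <<t,<e,e>>,e>.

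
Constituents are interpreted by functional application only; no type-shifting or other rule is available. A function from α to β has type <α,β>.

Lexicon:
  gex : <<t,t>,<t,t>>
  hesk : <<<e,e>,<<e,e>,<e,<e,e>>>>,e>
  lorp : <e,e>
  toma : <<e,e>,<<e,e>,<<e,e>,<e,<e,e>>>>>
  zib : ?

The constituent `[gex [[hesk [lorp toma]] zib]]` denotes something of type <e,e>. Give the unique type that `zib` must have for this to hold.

At [gex [[hesk [lorp toma]] zib]] (required: <e,e>): gex is <<t,t>,<t,t>>, which is not a function with range <e,e>; hence [[hesk [lorp toma]] zib] is the functor — type <<<t,t>,<t,t>>,<e,e>>.
At [[hesk [lorp toma]] zib] (required: <<<t,t>,<t,t>>,<e,e>>): [hesk [lorp toma]] is e, which is not a function with range <<<t,t>,<t,t>>,<e,e>>; hence zib is the functor — type <e,<<<t,t>,<t,t>>,<e,e>>>.

<e,<<<t,t>,<t,t>>,<e,e>>>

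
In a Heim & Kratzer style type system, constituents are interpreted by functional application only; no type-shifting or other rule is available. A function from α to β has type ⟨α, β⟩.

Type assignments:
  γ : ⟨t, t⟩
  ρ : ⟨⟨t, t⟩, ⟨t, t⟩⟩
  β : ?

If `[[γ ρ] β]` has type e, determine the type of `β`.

[[γ ρ] β] must have type e. The sister [γ ρ] has type ⟨t, t⟩; that is not a function onto e, so β must be the functor, of type ⟨⟨t, t⟩, e⟩.

⟨⟨t, t⟩, e⟩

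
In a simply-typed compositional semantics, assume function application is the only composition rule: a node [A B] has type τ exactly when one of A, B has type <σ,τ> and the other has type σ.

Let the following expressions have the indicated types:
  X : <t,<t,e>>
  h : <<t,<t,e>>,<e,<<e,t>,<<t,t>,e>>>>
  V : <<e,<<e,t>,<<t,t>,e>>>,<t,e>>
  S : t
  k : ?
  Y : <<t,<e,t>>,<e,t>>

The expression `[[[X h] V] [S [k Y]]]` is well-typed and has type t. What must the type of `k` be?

<<<t,<e,t>>,<e,t>>,<t,<<t,e>,t>>>

[[[X h] V] [S [k Y]]] must have type t. The sister [[X h] V] has type <t,e>; that is not a function onto t, so [S [k Y]] must be the functor, of type <<t,e>,t>.
[S [k Y]] must have type <<t,e>,t>. The sister S has type t; that is not a function onto <<t,e>,t>, so [k Y] must be the functor, of type <t,<<t,e>,t>>.
[k Y] must have type <t,<<t,e>,t>>. The sister Y has type <<t,<e,t>>,<e,t>>; that is not a function onto <t,<<t,e>,t>>, so k must be the functor, of type <<<t,<e,t>>,<e,t>>,<t,<<t,e>,t>>>.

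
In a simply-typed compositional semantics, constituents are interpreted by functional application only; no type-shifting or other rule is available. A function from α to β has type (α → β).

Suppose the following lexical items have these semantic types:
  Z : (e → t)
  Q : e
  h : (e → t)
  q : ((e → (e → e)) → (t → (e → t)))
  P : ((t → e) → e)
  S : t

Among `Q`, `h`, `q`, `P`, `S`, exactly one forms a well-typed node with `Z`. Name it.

Q

Q — combines: Z : (e → t) takes Q : e as argument, giving t.
h : (e → t) — neither side's domain matches the other.
q : ((e → (e → e)) → (t → (e → t))) — neither side's domain matches the other.
P : ((t → e) → e) — neither side's domain matches the other.
S : t — neither side's domain matches the other.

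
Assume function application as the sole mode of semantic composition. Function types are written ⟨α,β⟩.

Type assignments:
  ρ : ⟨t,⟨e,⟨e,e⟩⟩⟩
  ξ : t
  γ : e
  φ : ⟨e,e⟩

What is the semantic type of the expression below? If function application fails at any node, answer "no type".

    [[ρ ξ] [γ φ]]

[ρ ξ] — ρ of type ⟨t,⟨e,⟨e,e⟩⟩⟩ combines with ξ of type t: type ⟨e,⟨e,e⟩⟩.
[γ φ] — φ of type ⟨e,e⟩ combines with γ of type e: type e.
[[ρ ξ] [γ φ]] — [ρ ξ] of type ⟨e,⟨e,e⟩⟩ combines with [γ φ] of type e: type ⟨e,e⟩.

⟨e,e⟩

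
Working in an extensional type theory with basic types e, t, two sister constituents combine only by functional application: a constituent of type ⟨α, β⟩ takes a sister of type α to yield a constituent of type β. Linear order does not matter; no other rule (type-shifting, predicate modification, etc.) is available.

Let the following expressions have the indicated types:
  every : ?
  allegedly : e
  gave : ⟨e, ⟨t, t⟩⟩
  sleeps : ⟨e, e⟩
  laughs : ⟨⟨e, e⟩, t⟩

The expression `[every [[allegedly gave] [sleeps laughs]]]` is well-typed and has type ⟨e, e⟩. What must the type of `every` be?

For [every [[allegedly gave] [sleeps laughs]]] to have type ⟨e, e⟩ with [[allegedly gave] [sleeps laughs]] of type t, every must be the function: every : ⟨t, ⟨e, e⟩⟩.

⟨t, ⟨e, e⟩⟩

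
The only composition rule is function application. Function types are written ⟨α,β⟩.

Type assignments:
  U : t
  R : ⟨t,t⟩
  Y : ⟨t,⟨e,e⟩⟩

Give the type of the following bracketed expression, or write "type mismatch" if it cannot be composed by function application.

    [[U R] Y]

[U R]: functor R : ⟨t,t⟩, argument U : t; result t.
[[U R] Y]: functor Y : ⟨t,⟨e,e⟩⟩, argument [U R] : t; result ⟨e,e⟩.

⟨e,e⟩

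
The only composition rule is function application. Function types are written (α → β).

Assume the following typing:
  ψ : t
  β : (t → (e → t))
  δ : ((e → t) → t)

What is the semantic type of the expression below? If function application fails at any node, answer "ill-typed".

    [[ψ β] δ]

t

[ψ β]: (t → (e → t)) applied to t yields (e → t).
[[ψ β] δ]: ((e → t) → t) applied to (e → t) yields t.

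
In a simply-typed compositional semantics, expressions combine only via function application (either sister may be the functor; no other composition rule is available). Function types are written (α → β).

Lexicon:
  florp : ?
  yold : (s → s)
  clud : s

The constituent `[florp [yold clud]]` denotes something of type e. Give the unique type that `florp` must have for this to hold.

(s → e)

For [florp [yold clud]] to have type e with [yold clud] of type s, florp must be the function: florp : (s → e).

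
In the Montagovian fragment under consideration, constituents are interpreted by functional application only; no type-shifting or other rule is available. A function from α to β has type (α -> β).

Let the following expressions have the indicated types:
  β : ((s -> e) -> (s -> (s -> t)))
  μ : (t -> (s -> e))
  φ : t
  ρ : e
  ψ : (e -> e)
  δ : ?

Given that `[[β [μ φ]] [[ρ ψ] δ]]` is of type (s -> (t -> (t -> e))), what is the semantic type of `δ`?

At [[β [μ φ]] [[ρ ψ] δ]] (required: (s -> (t -> (t -> e)))): [β [μ φ]] is (s -> (s -> t)), which is not a function with range (s -> (t -> (t -> e))); hence [[ρ ψ] δ] is the functor — type ((s -> (s -> t)) -> (s -> (t -> (t -> e)))).
At [[ρ ψ] δ] (required: ((s -> (s -> t)) -> (s -> (t -> (t -> e))))): [ρ ψ] is e, which is not a function with range ((s -> (s -> t)) -> (s -> (t -> (t -> e)))); hence δ is the functor — type (e -> ((s -> (s -> t)) -> (s -> (t -> (t -> e))))).

(e -> ((s -> (s -> t)) -> (s -> (t -> (t -> e)))))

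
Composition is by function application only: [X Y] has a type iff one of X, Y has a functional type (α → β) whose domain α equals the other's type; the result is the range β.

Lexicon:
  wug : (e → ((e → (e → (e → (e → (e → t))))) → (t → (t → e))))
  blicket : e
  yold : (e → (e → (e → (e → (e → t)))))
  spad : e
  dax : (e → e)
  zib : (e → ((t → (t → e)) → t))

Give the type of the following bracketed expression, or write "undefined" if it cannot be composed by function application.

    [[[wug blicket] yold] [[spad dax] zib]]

[wug blicket]: functor wug : (e → ((e → (e → (e → (e → (e → t))))) → (t → (t → e)))), argument blicket : e; result ((e → (e → (e → (e → (e → t))))) → (t → (t → e))).
[[wug blicket] yold]: functor [wug blicket] : ((e → (e → (e → (e → (e → t))))) → (t → (t → e))), argument yold : (e → (e → (e → (e → (e → t))))); result (t → (t → e)).
[spad dax]: functor dax : (e → e), argument spad : e; result e.
[[spad dax] zib]: functor zib : (e → ((t → (t → e)) → t)), argument [spad dax] : e; result ((t → (t → e)) → t).
[[[wug blicket] yold] [[spad dax] zib]]: functor [[spad dax] zib] : ((t → (t → e)) → t), argument [[wug blicket] yold] : (t → (t → e)); result t.

t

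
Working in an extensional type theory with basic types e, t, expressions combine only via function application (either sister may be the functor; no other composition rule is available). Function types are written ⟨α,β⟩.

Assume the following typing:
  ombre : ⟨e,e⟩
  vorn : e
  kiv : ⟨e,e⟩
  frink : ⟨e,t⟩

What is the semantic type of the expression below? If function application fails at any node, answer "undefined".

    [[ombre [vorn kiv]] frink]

[vorn kiv]: kiv is ⟨e,e⟩, vorn is e; result e.
[ombre [vorn kiv]]: ombre is ⟨e,e⟩, [vorn kiv] is e; result e.
[[ombre [vorn kiv]] frink]: frink is ⟨e,t⟩, [ombre [vorn kiv]] is e; result t.

t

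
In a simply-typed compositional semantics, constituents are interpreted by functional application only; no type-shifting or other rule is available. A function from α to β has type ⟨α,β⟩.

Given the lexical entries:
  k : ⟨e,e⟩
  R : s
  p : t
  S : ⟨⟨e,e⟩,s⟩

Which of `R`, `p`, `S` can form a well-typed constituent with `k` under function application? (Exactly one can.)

R : s — does not combine with k.
p : t — does not combine with k.
S — combines: S : ⟨⟨e,e⟩,s⟩ takes k : ⟨e,e⟩ as argument, giving s.

S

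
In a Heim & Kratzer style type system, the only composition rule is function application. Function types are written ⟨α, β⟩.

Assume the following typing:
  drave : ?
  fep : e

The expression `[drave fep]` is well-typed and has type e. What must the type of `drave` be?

⟨e, e⟩

[drave fep] must have type e. The sister fep has type e; that is not a function onto e, so drave must be the functor, of type ⟨e, e⟩.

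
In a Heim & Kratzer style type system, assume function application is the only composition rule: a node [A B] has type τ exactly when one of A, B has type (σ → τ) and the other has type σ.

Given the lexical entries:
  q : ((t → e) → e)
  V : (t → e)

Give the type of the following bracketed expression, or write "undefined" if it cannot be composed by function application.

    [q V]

[q V]: q is ((t → e) → e), V is (t → e); result e.

e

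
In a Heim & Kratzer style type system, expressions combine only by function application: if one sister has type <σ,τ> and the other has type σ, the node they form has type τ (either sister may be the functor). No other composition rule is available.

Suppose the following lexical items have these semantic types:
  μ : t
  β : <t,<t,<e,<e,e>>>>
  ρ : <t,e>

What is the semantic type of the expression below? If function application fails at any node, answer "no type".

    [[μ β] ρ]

no type

[μ β]: <t,<t,<e,<e,e>>>> applied to t yields <t,<e,<e,e>>>.
[[μ β] ρ]: <t,<e,<e,e>>> with <t,e> — neither is a function whose domain matches the other; composition fails here.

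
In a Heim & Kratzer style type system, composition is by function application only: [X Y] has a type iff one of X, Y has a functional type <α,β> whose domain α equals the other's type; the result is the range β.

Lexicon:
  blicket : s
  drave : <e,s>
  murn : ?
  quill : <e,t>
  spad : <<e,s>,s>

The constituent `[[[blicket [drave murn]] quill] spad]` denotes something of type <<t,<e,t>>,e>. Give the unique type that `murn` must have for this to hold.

[[[blicket [drave murn]] quill] spad] must have type <<t,<e,t>>,e>. The sister spad has type <<e,s>,s>; that is not a function onto <<t,<e,t>>,e>, so [[blicket [drave murn]] quill] must be the functor, of type <<<e,s>,s>,<<t,<e,t>>,e>>.
[[blicket [drave murn]] quill] must have type <<<e,s>,s>,<<t,<e,t>>,e>>. The sister quill has type <e,t>; that is not a function onto <<<e,s>,s>,<<t,<e,t>>,e>>, so [blicket [drave murn]] must be the functor, of type <<e,t>,<<<e,s>,s>,<<t,<e,t>>,e>>>.
[blicket [drave murn]] must have type <<e,t>,<<<e,s>,s>,<<t,<e,t>>,e>>>. The sister blicket has type s; that is not a function onto <<e,t>,<<<e,s>,s>,<<t,<e,t>>,e>>>, so [drave murn] must be the functor, of type <s,<<e,t>,<<<e,s>,s>,<<t,<e,t>>,e>>>>.
[drave murn] must have type <s,<<e,t>,<<<e,s>,s>,<<t,<e,t>>,e>>>>. The sister drave has type <e,s>; that is not a function onto <s,<<e,t>,<<<e,s>,s>,<<t,<e,t>>,e>>>>, so murn must be the functor, of type <<e,s>,<s,<<e,t>,<<<e,s>,s>,<<t,<e,t>>,e>>>>>.

<<e,s>,<s,<<e,t>,<<<e,s>,s>,<<t,<e,t>>,e>>>>>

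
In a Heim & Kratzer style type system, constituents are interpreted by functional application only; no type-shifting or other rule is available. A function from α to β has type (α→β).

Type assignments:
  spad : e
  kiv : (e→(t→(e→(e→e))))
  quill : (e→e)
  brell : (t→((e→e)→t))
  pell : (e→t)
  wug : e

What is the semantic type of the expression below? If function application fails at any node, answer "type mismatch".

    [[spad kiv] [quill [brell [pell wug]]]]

[spad kiv]: kiv is (e→(t→(e→(e→e)))), spad is e; result (t→(e→(e→e))).
[pell wug]: pell is (e→t), wug is e; result t.
[brell [pell wug]]: brell is (t→((e→e)→t)), [pell wug] is t; result ((e→e)→t).
[quill [brell [pell wug]]]: [brell [pell wug]] is ((e→e)→t), quill is (e→e); result t.
[[spad kiv] [quill [brell [pell wug]]]]: [spad kiv] is (t→(e→(e→e))), [quill [brell [pell wug]]] is t; result (e→(e→e)).

(e→(e→e))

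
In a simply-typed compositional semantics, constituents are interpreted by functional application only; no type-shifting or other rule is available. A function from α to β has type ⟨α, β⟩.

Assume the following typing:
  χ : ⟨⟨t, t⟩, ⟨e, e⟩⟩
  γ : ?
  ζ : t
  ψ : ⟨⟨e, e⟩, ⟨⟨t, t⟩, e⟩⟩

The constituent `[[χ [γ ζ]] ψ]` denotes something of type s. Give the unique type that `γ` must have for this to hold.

For [[χ [γ ζ]] ψ] to have type s with ψ of type ⟨⟨e, e⟩, ⟨⟨t, t⟩, e⟩⟩, [χ [γ ζ]] must be the function: [χ [γ ζ]] : ⟨⟨⟨e, e⟩, ⟨⟨t, t⟩, e⟩⟩, s⟩.
For [χ [γ ζ]] to have type ⟨⟨⟨e, e⟩, ⟨⟨t, t⟩, e⟩⟩, s⟩ with χ of type ⟨⟨t, t⟩, ⟨e, e⟩⟩, [γ ζ] must be the function: [γ ζ] : ⟨⟨⟨t, t⟩, ⟨e, e⟩⟩, ⟨⟨⟨e, e⟩, ⟨⟨t, t⟩, e⟩⟩, s⟩⟩.
For [γ ζ] to have type ⟨⟨⟨t, t⟩, ⟨e, e⟩⟩, ⟨⟨⟨e, e⟩, ⟨⟨t, t⟩, e⟩⟩, s⟩⟩ with ζ of type t, γ must be the function: γ : ⟨t, ⟨⟨⟨t, t⟩, ⟨e, e⟩⟩, ⟨⟨⟨e, e⟩, ⟨⟨t, t⟩, e⟩⟩, s⟩⟩⟩.

⟨t, ⟨⟨⟨t, t⟩, ⟨e, e⟩⟩, ⟨⟨⟨e, e⟩, ⟨⟨t, t⟩, e⟩⟩, s⟩⟩⟩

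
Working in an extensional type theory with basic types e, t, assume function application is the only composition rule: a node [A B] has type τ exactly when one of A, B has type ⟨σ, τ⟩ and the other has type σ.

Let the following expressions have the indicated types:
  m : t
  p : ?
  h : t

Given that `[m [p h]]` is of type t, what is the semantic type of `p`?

For [m [p h]] to have type t with m of type t, [p h] must be the function: [p h] : ⟨t, t⟩.
For [p h] to have type ⟨t, t⟩ with h of type t, p must be the function: p : ⟨t, ⟨t, t⟩⟩.

⟨t, ⟨t, t⟩⟩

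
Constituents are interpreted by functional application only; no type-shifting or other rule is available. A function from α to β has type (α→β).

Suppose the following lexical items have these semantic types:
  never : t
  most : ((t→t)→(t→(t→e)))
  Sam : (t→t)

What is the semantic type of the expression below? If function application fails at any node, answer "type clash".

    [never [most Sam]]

[most Sam] — most of type ((t→t)→(t→(t→e))) combines with Sam of type (t→t): type (t→(t→e)).
[never [most Sam]] — [most Sam] of type (t→(t→e)) combines with never of type t: type (t→e).

(t→e)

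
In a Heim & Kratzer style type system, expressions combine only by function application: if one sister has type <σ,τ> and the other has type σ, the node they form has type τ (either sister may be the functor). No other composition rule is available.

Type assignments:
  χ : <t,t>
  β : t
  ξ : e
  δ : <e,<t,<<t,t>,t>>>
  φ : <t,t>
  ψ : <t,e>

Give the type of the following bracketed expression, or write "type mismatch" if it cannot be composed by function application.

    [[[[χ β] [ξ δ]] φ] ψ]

[χ β] — χ of type <t,t> combines with β of type t: type t.
[ξ δ] — δ of type <e,<t,<<t,t>,t>>> combines with ξ of type e: type <t,<<t,t>,t>>.
[[χ β] [ξ δ]] — [ξ δ] of type <t,<<t,t>,t>> combines with [χ β] of type t: type <<t,t>,t>.
[[[χ β] [ξ δ]] φ] — [[χ β] [ξ δ]] of type <<t,t>,t> combines with φ of type <t,t>: type t.
[[[[χ β] [ξ δ]] φ] ψ] — ψ of type <t,e> combines with [[[χ β] [ξ δ]] φ] of type t: type e.

e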